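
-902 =-902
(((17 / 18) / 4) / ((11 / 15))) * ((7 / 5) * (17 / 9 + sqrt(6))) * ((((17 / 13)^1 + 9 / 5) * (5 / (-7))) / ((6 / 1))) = -1717 * sqrt(6) / 10296-29189 / 92664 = -0.72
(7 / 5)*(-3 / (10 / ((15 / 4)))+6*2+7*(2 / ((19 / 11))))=4039 / 152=26.57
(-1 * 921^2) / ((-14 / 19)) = 16116579 / 14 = 1151184.21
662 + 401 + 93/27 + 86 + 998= 19354/9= 2150.44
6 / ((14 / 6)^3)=162 / 343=0.47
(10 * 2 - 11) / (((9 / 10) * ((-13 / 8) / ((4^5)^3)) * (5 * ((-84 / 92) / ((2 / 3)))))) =790273982464 / 819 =964925497.51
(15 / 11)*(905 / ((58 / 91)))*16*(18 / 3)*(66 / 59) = 355773600 / 1711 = 207933.14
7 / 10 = 0.70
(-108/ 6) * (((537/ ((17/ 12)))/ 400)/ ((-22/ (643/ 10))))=9322857/ 187000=49.85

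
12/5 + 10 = 12.40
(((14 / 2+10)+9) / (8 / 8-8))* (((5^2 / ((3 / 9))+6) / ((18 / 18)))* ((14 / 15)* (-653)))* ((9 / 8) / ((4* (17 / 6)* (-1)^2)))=6188481 / 340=18201.41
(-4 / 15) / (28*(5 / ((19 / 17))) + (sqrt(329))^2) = -76 / 129465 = -0.00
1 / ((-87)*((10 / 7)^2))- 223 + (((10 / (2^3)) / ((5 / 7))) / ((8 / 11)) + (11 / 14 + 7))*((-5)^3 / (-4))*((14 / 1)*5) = 3072410741 / 139200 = 22071.92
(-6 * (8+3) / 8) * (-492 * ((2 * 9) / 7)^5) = 7669756512 / 16807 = 456342.98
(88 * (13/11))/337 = 104/337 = 0.31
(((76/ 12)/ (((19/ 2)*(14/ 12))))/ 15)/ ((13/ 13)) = 4/ 105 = 0.04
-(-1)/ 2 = 1/ 2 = 0.50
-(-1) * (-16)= -16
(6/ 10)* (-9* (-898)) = 24246/ 5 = 4849.20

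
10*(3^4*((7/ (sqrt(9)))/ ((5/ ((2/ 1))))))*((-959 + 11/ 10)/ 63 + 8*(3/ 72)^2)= -11484.30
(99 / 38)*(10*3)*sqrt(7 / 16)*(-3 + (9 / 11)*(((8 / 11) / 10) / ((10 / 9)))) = -240651*sqrt(7) / 4180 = -152.32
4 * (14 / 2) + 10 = 38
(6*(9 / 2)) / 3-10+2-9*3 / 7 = -20 / 7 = -2.86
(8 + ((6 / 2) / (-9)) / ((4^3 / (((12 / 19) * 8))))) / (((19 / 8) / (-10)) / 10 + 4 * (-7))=-40400 / 141987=-0.28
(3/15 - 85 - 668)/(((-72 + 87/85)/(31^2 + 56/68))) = 61545164/6033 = 10201.42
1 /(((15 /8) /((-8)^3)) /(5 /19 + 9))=-720896 /285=-2529.46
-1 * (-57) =57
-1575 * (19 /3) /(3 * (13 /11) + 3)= -36575 /24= -1523.96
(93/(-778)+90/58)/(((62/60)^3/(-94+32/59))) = -2405347407000/19828263989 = -121.31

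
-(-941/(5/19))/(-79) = -17879/395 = -45.26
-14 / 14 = -1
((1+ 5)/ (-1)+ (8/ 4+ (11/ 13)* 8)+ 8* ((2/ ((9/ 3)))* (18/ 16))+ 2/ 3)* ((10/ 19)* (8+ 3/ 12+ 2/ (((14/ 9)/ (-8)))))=-920/ 91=-10.11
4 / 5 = 0.80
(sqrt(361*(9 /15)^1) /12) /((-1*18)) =-19*sqrt(15) /1080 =-0.07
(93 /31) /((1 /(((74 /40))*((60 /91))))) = 333 /91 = 3.66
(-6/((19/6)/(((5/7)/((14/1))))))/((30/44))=-132/931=-0.14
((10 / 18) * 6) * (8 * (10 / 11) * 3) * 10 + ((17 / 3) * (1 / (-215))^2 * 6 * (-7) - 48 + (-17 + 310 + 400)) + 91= 744034982 / 508475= 1463.27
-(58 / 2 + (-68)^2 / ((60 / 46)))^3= -154085483138131 / 3375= -45654957966.85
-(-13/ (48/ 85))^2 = -1221025/ 2304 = -529.96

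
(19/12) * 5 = 95/12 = 7.92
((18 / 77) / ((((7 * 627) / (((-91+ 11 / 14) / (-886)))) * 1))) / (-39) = -1263 / 9082599526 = -0.00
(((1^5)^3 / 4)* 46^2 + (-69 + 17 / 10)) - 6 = 4557 / 10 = 455.70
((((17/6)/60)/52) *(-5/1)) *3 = -17/1248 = -0.01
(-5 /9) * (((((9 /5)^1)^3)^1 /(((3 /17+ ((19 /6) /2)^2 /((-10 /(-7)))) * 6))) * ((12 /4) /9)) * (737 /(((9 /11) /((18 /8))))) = -44653356 /236395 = -188.89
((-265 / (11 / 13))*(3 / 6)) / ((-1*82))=3445 / 1804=1.91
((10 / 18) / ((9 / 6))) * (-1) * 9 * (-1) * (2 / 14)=10 / 21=0.48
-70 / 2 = -35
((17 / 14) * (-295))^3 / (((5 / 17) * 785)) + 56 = -85743172047 / 430808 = -199028.74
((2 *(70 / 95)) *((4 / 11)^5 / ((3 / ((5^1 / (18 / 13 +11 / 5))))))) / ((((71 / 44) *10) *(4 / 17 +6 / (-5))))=-158412800 / 566035569231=-0.00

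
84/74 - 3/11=351/407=0.86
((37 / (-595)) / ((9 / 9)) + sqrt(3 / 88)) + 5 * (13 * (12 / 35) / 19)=sqrt(66) / 44 + 12557 / 11305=1.30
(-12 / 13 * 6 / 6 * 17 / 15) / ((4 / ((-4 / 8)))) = 17 / 130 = 0.13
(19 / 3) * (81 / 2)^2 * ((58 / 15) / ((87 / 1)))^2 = 513 / 25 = 20.52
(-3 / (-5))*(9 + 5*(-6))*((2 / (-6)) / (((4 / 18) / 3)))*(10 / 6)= 189 / 2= 94.50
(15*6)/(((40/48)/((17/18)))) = 102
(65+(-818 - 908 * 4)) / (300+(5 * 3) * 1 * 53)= -877 / 219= -4.00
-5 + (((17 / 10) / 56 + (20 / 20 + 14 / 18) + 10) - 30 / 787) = 26853131 / 3966480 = 6.77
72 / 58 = 36 / 29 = 1.24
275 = 275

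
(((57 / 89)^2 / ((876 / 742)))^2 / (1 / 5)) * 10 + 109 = 76924982070227 / 668706804578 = 115.04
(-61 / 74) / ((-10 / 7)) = 427 / 740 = 0.58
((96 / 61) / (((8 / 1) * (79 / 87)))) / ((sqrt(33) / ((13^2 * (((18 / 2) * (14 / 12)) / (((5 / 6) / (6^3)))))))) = 800313696 * sqrt(33) / 265045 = 17345.93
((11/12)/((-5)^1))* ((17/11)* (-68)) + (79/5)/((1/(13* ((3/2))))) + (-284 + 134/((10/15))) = 7331/30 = 244.37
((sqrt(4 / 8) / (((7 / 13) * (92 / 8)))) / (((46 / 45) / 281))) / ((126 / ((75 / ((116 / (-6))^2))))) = 12328875 * sqrt(2) / 348792976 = 0.05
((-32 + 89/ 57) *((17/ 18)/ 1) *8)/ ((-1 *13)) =117980/ 6669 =17.69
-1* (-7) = 7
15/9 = 5/3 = 1.67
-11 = -11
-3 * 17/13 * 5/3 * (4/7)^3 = -5440/4459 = -1.22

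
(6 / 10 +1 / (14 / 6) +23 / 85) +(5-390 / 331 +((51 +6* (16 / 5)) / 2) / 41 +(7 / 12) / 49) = 116061493 / 19379388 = 5.99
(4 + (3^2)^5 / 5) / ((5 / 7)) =16539.32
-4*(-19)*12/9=304/3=101.33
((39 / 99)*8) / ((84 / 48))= 416 / 231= 1.80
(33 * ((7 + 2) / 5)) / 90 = 33 / 50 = 0.66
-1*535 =-535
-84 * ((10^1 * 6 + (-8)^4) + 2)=-349272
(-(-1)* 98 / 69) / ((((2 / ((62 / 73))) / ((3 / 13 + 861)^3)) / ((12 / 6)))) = 2842399904262912 / 3688763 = 770556390.93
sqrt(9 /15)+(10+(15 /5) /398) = sqrt(15) /5+3983 /398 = 10.78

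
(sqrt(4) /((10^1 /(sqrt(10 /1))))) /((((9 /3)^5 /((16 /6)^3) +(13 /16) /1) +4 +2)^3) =134217728 * sqrt(10) /5073860738245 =0.00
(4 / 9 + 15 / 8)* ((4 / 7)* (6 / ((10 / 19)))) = 3173 / 210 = 15.11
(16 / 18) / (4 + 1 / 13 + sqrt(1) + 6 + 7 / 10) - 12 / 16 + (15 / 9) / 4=-0.26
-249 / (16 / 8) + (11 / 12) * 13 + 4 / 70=-47261 / 420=-112.53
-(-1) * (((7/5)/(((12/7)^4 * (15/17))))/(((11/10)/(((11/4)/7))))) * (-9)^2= 40817/7680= 5.31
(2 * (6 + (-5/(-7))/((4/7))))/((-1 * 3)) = -29/6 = -4.83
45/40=9/8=1.12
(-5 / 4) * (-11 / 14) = 55 / 56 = 0.98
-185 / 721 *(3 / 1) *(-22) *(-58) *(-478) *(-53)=-24883539.69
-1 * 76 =-76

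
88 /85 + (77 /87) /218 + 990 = 1597664453 /1612110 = 991.04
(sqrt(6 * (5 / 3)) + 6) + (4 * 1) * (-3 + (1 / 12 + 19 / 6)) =sqrt(10) + 7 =10.16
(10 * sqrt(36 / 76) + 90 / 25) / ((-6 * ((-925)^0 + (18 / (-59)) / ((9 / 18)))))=-295 * sqrt(19) / 437-177 / 115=-4.48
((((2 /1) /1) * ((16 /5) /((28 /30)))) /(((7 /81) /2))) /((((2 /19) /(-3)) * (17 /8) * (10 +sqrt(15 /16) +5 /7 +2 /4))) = -2226797568 /11645459 +7091712 * sqrt(15) /1663637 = -174.71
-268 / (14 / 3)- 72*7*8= -28626 / 7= -4089.43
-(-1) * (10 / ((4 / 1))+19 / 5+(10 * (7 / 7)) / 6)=239 / 30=7.97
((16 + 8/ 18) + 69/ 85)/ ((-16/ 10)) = -13201/ 1224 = -10.79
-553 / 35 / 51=-79 / 255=-0.31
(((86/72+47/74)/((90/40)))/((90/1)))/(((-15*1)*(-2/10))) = 2437/809190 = 0.00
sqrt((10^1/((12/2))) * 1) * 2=2 * sqrt(15)/3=2.58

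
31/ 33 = 0.94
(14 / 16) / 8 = 7 / 64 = 0.11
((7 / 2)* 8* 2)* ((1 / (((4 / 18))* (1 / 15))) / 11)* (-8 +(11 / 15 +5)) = -8568 / 11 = -778.91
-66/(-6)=11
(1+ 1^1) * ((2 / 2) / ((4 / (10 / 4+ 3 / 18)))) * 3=4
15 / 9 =5 / 3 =1.67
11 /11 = 1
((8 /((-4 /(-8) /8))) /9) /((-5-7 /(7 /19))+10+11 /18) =-256 /241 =-1.06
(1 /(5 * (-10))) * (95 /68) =-19 /680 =-0.03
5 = 5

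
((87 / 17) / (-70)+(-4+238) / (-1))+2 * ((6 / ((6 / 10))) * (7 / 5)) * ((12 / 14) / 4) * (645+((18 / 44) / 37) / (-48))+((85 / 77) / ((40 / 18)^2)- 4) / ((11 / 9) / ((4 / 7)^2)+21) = 50193089228031 / 13805342320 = 3635.77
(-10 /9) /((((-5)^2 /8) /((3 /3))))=-16 /45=-0.36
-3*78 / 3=-78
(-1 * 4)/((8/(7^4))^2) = -5764801/16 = -360300.06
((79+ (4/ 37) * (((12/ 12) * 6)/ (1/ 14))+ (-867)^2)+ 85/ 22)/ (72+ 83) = 611949689/ 126170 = 4850.20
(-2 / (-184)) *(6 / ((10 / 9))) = 27 / 460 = 0.06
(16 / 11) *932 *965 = 14390080 / 11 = 1308189.09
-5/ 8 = -0.62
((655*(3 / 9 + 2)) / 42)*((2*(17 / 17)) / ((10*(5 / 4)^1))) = 262 / 45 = 5.82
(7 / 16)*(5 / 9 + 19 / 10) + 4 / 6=2507 / 1440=1.74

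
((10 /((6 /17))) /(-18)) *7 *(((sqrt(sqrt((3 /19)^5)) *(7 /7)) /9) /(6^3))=-595 *19^(3 /4) *3^(1 /4) /12632112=-0.00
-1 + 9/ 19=-0.53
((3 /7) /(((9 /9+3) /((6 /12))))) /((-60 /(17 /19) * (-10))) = 17 /212800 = 0.00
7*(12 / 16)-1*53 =-191 / 4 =-47.75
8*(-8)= -64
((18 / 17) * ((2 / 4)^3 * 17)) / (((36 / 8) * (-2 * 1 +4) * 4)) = 1 / 16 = 0.06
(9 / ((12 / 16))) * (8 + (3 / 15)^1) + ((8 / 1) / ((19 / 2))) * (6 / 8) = 9408 / 95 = 99.03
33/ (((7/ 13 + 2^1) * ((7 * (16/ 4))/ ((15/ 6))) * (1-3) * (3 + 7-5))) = -13/ 112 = -0.12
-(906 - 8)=-898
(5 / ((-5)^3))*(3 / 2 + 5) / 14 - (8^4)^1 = -2867213 / 700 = -4096.02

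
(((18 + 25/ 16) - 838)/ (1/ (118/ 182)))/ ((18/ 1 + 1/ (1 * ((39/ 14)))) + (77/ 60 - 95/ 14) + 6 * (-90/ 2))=3863025/ 1872004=2.06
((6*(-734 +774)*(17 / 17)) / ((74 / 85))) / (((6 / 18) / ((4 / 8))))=15300 / 37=413.51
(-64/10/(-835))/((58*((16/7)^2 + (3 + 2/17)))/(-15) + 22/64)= -0.00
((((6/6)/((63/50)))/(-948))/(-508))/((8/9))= 25/13484352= 0.00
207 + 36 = 243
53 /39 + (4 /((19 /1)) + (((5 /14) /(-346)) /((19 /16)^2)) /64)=26759272 /17049669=1.57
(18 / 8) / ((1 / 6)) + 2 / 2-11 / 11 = 27 / 2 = 13.50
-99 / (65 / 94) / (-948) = 1551 / 10270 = 0.15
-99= -99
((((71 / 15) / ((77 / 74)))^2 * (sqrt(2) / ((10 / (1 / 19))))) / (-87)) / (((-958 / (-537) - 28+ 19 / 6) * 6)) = 2470604182 * sqrt(2) / 272941615051875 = 0.00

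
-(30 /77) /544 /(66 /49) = -35 /65824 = -0.00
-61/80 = -0.76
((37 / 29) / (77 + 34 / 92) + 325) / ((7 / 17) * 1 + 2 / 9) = 512.65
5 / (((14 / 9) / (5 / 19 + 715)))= 305775 / 133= 2299.06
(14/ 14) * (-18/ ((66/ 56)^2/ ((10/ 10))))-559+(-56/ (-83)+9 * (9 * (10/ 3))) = -3025795/ 10043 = -301.28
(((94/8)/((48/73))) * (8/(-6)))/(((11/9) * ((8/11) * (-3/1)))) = 3431/384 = 8.93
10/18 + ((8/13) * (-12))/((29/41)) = -33539/3393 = -9.88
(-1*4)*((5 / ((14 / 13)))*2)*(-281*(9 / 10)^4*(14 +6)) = 23967333 / 175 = 136956.19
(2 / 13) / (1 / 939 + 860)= 1878 / 10498033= 0.00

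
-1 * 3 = -3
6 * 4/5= 24/5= 4.80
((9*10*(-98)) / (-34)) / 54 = 245 / 51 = 4.80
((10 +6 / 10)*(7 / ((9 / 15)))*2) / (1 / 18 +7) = 4452 / 127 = 35.06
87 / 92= 0.95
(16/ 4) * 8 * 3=96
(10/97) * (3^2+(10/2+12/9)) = 460/291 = 1.58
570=570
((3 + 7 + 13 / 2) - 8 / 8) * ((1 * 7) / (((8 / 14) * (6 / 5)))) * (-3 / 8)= -7595 / 128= -59.34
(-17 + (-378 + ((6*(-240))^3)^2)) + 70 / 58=258566912999423988580 / 29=8916100448255999606.21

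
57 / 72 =19 / 24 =0.79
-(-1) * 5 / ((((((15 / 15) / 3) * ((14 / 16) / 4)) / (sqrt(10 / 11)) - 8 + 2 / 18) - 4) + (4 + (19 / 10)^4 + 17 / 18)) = 1972400400000 / 2401079866193 - 2362500000 * sqrt(110) / 2401079866193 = 0.81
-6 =-6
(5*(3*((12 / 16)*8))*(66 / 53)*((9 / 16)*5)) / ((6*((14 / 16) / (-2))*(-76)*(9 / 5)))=12375 / 14098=0.88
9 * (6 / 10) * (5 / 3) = 9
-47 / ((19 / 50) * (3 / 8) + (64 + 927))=-18800 / 396457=-0.05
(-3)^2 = 9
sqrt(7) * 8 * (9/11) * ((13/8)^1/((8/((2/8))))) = 117 * sqrt(7)/352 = 0.88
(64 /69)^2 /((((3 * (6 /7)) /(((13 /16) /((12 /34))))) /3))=99008 /42849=2.31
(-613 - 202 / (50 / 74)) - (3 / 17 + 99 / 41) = -15936053 / 17425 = -914.55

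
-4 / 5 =-0.80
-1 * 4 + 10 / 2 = 1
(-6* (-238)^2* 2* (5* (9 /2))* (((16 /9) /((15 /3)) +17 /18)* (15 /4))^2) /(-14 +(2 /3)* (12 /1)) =969249645 /16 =60578102.81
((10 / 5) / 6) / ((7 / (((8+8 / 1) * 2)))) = 32 / 21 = 1.52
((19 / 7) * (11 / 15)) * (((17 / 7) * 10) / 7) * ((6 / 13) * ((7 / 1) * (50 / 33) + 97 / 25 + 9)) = 3576256 / 47775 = 74.86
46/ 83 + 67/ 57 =8183/ 4731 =1.73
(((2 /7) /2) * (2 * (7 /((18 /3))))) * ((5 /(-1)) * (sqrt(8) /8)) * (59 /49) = -295 * sqrt(2) /588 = -0.71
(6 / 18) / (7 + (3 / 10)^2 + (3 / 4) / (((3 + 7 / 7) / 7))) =400 / 10083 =0.04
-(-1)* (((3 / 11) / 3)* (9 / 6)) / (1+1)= 3 / 44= 0.07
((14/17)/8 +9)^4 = 146812351921/21381376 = 6866.37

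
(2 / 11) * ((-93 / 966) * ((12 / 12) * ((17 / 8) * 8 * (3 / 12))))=-527 / 7084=-0.07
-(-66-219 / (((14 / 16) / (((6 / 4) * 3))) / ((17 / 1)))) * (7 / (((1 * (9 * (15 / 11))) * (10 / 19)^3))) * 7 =2367665069 / 4500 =526147.79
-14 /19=-0.74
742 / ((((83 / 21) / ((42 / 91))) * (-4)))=-23373 / 1079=-21.66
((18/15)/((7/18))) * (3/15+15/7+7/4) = 15471/1225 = 12.63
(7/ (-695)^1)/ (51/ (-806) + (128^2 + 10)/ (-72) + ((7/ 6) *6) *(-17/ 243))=2742012/ 62138678845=0.00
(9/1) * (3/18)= 3/2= 1.50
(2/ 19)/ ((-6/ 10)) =-10/ 57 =-0.18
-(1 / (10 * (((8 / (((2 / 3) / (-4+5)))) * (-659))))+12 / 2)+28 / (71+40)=-5605881 / 975320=-5.75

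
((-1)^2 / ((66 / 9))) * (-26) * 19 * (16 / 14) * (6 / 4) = -115.48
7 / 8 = 0.88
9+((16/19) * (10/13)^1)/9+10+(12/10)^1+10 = 336473/11115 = 30.27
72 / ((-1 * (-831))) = 24 / 277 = 0.09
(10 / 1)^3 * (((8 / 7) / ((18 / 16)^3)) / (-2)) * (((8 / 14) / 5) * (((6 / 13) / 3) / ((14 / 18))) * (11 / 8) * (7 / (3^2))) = -4505600 / 464373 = -9.70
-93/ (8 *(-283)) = 93/ 2264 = 0.04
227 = 227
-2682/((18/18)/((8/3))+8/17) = -364752/115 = -3171.76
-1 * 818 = -818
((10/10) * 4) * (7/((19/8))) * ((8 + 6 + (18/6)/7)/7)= 3232/133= 24.30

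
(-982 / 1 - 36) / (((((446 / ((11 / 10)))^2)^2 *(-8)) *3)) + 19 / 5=18042814232988269 / 4748109006720000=3.80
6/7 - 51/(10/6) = -1041/35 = -29.74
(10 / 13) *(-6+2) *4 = -160 / 13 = -12.31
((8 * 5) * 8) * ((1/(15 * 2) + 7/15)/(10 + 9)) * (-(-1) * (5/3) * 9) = 2400/19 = 126.32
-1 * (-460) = 460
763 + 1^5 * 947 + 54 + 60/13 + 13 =23161/13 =1781.62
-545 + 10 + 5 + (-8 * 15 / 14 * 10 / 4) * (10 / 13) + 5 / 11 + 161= -385414 / 1001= -385.03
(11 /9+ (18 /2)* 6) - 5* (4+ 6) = 5.22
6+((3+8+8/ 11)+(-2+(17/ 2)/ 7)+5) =3379/ 154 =21.94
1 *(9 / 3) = 3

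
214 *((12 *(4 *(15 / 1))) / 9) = 17120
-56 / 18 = -28 / 9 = -3.11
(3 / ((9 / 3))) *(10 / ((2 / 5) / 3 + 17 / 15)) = 150 / 19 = 7.89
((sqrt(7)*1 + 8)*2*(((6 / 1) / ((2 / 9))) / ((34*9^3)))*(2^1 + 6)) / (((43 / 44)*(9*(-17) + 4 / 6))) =-2816 / 3006603 - 352*sqrt(7) / 3006603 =-0.00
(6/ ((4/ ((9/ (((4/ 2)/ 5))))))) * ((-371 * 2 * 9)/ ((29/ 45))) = -20284425/ 58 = -349731.47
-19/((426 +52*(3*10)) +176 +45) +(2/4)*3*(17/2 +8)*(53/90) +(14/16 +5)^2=34663683/706240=49.08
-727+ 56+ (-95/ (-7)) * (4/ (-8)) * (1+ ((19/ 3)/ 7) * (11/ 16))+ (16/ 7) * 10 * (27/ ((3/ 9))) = 5500961/ 4704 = 1169.42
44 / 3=14.67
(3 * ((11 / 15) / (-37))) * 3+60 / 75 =23 / 37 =0.62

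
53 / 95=0.56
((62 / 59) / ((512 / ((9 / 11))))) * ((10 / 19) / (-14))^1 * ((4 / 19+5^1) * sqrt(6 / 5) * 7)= -2511 * sqrt(30) / 5452544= -0.00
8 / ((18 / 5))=20 / 9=2.22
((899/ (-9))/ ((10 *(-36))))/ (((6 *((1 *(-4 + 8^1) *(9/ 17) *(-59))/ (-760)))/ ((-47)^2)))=641442793/ 1032264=621.39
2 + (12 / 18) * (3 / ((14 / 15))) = 4.14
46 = 46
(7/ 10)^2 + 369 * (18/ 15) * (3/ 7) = 133183/ 700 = 190.26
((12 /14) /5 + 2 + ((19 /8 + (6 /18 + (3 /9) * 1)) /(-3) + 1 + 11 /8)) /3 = 4451 /3780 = 1.18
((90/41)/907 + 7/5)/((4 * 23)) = 260759/17106020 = 0.02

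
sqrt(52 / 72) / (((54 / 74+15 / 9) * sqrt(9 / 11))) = 37 * sqrt(286) / 1596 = 0.39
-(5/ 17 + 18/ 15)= -127/ 85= -1.49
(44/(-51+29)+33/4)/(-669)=-25/2676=-0.01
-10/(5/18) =-36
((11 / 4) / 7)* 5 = 1.96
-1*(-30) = 30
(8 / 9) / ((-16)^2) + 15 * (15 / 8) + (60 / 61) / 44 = 5440091 / 193248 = 28.15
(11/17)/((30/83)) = 913/510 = 1.79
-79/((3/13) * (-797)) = 1027/2391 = 0.43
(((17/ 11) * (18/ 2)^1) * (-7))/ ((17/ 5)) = -28.64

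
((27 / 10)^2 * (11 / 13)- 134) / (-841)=166181 / 1093300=0.15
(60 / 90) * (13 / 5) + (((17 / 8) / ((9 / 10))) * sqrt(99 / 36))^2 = 442303 / 25920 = 17.06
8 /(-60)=-0.13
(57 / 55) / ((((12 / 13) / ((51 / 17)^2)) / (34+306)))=3435.55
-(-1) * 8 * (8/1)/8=8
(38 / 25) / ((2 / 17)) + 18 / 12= 721 / 50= 14.42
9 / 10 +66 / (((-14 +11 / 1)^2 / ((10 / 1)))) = 2227 / 30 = 74.23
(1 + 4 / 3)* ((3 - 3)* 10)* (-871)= 0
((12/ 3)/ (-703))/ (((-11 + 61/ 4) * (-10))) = 8/ 59755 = 0.00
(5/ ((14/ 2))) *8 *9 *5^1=1800/ 7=257.14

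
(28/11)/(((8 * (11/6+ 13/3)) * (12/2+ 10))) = 21/6512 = 0.00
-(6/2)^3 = -27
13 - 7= 6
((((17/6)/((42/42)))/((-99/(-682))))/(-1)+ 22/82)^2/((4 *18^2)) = 113529025/397045476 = 0.29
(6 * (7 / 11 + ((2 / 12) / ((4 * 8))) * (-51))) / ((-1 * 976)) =-0.00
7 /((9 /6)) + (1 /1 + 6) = 35 /3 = 11.67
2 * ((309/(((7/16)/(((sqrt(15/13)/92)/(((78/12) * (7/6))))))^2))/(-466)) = -10679040/650180305229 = -0.00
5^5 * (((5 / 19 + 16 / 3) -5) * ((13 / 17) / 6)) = 40625 / 171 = 237.57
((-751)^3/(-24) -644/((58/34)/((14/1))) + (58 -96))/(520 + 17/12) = 12279672803/362906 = 33837.06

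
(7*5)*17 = 595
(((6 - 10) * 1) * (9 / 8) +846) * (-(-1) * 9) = 7573.50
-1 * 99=-99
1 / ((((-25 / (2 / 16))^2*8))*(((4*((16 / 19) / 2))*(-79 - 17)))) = -19 / 983040000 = -0.00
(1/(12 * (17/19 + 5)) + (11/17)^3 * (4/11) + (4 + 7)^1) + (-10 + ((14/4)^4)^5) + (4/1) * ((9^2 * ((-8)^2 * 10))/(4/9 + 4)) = 8232412538310734603621/108184731648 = 76095881672.99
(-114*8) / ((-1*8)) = 114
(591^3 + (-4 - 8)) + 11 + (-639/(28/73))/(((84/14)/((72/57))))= 27454487663/133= 206424719.27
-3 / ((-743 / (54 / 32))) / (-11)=-81 / 130768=-0.00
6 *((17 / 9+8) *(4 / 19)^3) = 11392 / 20577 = 0.55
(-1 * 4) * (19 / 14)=-38 / 7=-5.43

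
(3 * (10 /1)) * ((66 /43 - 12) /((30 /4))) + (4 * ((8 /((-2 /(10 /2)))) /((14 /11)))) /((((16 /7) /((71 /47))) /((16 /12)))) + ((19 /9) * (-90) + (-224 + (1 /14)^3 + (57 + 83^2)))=107054109247 /16636872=6434.75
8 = 8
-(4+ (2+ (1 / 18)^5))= -11337409 / 1889568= -6.00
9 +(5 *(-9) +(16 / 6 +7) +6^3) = 569 / 3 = 189.67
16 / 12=4 / 3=1.33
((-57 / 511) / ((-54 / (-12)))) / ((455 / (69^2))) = -60306 / 232505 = -0.26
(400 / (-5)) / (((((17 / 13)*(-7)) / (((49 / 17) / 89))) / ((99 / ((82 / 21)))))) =7567560 / 1054561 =7.18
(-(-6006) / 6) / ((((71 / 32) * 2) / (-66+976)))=14574560 / 71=205275.49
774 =774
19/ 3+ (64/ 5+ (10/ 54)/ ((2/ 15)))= 1847/ 90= 20.52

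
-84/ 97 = -0.87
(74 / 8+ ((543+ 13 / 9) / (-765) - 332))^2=3174194767129 / 30338064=104627.47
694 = 694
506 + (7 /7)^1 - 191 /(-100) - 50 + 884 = 134291 /100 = 1342.91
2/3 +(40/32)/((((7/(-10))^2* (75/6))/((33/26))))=1769/1911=0.93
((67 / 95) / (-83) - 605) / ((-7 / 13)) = 62016396 / 55195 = 1123.59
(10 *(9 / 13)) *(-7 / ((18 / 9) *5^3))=-63 / 325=-0.19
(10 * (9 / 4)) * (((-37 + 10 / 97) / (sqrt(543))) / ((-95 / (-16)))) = -85896 * sqrt(543) / 333583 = -6.00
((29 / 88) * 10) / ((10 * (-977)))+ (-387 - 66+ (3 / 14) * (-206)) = -299196683 / 601832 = -497.14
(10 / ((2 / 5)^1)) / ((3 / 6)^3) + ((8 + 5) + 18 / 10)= 214.80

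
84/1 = 84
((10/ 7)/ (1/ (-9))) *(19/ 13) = -1710/ 91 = -18.79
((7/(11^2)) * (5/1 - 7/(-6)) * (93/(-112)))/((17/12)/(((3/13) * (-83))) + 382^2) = -23157/11407244024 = -0.00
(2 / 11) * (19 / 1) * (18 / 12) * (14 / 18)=133 / 33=4.03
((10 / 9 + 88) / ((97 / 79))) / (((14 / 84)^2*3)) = 253432 / 291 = 870.90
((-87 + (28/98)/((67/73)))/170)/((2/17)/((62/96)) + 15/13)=-16384771/42927570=-0.38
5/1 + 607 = 612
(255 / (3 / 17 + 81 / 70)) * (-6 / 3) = -202300 / 529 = -382.42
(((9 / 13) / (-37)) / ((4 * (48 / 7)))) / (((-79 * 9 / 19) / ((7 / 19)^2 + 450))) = 1137493 / 138620352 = 0.01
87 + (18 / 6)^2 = 96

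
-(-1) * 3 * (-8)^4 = 12288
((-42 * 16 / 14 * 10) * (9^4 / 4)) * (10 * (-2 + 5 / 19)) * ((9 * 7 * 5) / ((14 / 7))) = 40920957000 / 19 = 2153734578.95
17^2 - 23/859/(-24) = 5958047/20616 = 289.00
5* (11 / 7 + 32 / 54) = 2045 / 189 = 10.82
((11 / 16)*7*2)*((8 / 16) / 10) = 0.48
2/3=0.67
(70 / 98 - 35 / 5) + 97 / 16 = -25 / 112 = -0.22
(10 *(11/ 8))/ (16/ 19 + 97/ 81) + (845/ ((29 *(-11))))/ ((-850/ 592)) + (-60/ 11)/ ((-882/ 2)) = 430336837093/ 50047023180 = 8.60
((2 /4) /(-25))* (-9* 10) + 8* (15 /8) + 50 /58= 2561 /145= 17.66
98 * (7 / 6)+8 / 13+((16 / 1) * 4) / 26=4579 / 39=117.41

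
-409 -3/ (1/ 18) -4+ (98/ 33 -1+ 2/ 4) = -464.53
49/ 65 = 0.75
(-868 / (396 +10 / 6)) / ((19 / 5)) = -13020 / 22667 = -0.57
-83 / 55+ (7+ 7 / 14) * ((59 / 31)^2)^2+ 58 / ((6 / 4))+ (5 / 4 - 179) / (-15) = 17970444739 / 121904772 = 147.41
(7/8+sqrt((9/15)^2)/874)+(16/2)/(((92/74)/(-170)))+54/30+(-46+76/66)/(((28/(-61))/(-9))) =-2652332633/1345960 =-1970.59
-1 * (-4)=4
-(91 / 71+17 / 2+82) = -13033 / 142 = -91.78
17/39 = 0.44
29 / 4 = 7.25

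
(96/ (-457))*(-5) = 480/ 457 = 1.05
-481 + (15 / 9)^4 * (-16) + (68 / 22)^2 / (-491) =-2908915607 / 4812291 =-604.48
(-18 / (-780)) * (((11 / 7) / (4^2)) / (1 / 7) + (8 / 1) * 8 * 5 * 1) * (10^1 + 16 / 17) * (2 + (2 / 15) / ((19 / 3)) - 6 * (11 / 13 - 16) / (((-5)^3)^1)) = 28589465079 / 272935000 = 104.75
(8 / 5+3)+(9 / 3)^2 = 68 / 5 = 13.60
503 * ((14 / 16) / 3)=3521 / 24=146.71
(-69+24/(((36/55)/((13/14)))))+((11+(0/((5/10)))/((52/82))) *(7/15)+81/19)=-50984/1995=-25.56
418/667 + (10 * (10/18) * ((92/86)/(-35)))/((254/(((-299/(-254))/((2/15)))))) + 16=322925647685/19429025658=16.62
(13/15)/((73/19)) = 247/1095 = 0.23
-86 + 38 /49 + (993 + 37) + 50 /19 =882036 /931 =947.41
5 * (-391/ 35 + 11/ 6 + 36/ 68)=-31447/ 714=-44.04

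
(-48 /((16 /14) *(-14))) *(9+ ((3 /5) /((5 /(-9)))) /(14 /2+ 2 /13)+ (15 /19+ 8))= 779181 /14725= 52.92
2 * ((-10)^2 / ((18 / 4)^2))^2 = 48.77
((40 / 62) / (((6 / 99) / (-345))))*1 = -113850 / 31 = -3672.58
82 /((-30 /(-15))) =41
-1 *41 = -41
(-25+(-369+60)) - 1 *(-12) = -322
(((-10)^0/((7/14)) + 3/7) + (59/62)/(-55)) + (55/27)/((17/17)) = 2866889/644490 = 4.45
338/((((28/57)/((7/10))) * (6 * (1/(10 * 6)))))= 9633/2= 4816.50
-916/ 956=-229/ 239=-0.96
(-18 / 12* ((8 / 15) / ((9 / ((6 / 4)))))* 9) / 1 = -6 / 5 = -1.20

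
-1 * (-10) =10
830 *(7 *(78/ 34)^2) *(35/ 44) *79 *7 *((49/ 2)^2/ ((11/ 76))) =3901344374061225/ 69938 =55782898768.36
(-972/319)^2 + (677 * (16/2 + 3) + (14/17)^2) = 219301281995/29408929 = 7456.96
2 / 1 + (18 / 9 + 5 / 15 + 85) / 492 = 1607 / 738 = 2.18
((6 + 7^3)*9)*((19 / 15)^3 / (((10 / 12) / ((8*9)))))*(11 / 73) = 3791764944 / 45625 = 83107.18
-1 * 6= -6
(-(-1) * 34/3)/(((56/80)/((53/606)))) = 9010/6363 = 1.42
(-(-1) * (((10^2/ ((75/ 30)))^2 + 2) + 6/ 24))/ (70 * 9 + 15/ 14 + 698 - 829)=44863/ 14002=3.20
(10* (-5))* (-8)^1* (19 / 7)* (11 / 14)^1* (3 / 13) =125400 / 637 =196.86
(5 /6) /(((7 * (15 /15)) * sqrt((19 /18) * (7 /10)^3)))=50 * sqrt(665) /6517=0.20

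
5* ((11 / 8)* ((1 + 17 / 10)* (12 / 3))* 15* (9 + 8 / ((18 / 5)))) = 49995 / 4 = 12498.75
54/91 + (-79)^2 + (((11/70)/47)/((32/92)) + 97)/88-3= 187877739369/30110080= 6239.70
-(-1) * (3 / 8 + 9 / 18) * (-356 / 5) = -623 / 10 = -62.30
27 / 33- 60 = -651 / 11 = -59.18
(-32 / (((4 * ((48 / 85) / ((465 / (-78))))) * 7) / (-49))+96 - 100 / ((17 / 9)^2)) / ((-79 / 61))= 1438902221 / 3561636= 404.00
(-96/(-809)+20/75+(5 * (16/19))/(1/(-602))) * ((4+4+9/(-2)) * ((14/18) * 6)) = -28632305044/691695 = -41394.41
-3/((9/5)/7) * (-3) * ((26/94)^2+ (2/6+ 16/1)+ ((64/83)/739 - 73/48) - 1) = 1053925808495/2167894928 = 486.15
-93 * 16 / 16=-93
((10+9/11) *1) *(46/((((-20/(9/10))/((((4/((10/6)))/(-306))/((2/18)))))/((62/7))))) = 14.00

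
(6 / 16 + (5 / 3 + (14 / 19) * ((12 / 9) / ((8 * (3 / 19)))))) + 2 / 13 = 2.97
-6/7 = -0.86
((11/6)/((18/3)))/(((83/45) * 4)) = 55/1328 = 0.04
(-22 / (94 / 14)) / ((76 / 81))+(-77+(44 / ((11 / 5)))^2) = 570641 / 1786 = 319.51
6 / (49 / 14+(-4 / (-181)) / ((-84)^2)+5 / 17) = 1.58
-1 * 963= -963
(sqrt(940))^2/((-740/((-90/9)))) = 470/37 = 12.70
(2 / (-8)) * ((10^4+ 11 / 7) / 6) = -23337 / 56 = -416.73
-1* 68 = -68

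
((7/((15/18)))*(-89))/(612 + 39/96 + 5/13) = -1555008/1274605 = -1.22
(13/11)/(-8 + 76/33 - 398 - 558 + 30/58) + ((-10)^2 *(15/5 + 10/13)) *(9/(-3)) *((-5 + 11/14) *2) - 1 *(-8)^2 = 113203962029/11958037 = 9466.77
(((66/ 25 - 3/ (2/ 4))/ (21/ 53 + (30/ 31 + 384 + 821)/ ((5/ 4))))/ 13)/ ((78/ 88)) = -2024176/ 6699899375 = -0.00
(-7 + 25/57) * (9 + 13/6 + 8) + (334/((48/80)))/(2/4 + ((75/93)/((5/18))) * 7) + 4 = -20978131/220761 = -95.03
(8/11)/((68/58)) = 116/187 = 0.62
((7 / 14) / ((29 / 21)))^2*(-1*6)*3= -3969 / 1682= -2.36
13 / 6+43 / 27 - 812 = -43645 / 54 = -808.24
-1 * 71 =-71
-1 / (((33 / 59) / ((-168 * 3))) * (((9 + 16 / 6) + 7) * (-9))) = -59 / 11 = -5.36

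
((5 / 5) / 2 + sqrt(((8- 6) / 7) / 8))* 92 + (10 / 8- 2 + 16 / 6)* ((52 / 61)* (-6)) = 46* sqrt(7) / 7 + 2208 / 61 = 53.58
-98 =-98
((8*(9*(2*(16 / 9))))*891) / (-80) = -14256 / 5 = -2851.20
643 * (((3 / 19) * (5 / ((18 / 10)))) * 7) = 112525 / 57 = 1974.12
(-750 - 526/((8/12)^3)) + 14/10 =-50477/20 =-2523.85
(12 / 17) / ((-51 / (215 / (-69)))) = 860 / 19941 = 0.04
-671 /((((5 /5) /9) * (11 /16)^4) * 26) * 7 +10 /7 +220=-854672318 /121121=-7056.35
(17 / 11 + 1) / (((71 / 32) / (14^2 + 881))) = 964992 / 781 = 1235.59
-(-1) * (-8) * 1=-8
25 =25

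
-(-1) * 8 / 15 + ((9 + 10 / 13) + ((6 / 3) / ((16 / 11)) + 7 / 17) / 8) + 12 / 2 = 3506137 / 212160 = 16.53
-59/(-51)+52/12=280/51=5.49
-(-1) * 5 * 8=40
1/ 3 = 0.33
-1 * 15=-15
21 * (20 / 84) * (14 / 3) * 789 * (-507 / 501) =-3111290 / 167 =-18630.48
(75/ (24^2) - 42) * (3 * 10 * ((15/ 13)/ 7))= -602925/ 2912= -207.05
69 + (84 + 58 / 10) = 794 / 5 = 158.80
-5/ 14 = -0.36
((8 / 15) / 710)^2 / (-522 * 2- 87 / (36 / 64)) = -4 / 8497235625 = -0.00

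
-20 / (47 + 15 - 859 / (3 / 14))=3 / 592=0.01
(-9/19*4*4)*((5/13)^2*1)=-3600/3211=-1.12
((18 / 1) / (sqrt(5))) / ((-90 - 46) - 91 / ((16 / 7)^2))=-0.05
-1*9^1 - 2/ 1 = -11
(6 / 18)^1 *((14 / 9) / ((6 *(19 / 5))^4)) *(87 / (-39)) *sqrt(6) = -126875 *sqrt(6) / 29641250808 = -0.00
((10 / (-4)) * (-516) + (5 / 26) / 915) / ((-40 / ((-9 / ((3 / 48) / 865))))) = 3185529099 / 793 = 4017060.65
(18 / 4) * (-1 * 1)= -4.50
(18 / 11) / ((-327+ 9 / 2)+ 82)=-36 / 5291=-0.01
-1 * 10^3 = -1000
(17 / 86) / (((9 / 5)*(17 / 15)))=25 / 258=0.10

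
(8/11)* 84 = 672/11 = 61.09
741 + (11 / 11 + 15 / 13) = 9661 / 13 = 743.15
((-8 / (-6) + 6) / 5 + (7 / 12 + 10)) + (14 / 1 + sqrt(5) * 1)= sqrt(5) + 521 / 20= 28.29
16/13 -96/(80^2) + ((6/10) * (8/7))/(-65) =4387/3640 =1.21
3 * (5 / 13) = 15 / 13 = 1.15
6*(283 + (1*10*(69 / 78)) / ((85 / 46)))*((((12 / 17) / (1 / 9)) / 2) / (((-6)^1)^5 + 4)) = -5151681 / 7299851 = -0.71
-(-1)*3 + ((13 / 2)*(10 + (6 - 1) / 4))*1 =609 / 8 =76.12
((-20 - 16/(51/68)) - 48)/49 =-268/147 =-1.82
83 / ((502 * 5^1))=83 / 2510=0.03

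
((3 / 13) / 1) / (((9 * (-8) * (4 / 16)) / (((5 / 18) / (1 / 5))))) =-25 / 1404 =-0.02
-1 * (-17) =17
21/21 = 1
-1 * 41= -41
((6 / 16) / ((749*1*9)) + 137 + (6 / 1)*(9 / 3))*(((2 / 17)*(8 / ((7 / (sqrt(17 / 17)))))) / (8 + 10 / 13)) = 36221653 / 15241401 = 2.38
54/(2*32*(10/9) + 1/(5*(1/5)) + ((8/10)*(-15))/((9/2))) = 0.78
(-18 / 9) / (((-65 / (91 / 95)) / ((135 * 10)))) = 756 / 19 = 39.79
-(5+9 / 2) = -19 / 2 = -9.50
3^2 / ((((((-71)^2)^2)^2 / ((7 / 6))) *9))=7 / 3874521187474566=0.00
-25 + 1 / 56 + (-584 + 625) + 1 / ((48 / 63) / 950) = 1262.89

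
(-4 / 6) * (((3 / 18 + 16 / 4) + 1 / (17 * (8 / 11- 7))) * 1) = -3251 / 1173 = -2.77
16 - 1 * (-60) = 76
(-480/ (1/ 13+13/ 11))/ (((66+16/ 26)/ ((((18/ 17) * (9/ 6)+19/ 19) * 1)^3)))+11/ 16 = -10064649727/ 102111792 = -98.57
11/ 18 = 0.61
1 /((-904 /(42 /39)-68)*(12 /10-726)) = 35 /23019648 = 0.00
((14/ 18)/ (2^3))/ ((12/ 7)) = 49/ 864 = 0.06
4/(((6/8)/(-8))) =-128/3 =-42.67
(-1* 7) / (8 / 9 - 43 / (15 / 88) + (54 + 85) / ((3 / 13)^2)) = -105 / 35381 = -0.00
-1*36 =-36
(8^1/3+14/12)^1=23/6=3.83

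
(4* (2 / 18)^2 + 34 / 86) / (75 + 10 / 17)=26333 / 4475655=0.01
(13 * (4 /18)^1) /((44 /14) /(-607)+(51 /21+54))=15782 /308241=0.05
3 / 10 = 0.30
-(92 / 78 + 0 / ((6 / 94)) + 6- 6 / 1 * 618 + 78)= 141290 / 39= 3622.82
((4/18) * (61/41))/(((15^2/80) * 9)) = 1952/149445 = 0.01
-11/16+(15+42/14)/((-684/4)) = -241/304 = -0.79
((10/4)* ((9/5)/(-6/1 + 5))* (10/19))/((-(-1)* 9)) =-5/19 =-0.26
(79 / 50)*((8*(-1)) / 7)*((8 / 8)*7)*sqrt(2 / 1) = -316*sqrt(2) / 25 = -17.88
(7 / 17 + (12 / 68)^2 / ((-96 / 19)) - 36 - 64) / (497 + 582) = -921049 / 9978592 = -0.09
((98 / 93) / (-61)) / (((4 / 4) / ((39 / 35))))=-182 / 9455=-0.02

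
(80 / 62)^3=64000 / 29791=2.15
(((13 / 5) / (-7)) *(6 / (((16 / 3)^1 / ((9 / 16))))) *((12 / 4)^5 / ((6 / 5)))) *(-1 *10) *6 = 1279395 / 448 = 2855.79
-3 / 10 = -0.30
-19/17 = -1.12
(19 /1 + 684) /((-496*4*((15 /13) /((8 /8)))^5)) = -0.17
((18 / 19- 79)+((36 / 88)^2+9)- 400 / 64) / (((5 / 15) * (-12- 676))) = 32388 / 98857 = 0.33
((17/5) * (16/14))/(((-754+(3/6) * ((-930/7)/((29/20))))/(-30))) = 11832/81181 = 0.15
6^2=36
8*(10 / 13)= 80 / 13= 6.15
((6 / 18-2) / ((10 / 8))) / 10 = -2 / 15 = -0.13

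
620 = 620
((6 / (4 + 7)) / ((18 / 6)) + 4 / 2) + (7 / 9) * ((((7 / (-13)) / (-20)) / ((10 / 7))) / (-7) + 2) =106829 / 28600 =3.74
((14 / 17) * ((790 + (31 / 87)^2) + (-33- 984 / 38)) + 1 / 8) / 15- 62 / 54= 11443442123 / 293374440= 39.01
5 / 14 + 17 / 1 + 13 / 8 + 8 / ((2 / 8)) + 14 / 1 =3639 / 56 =64.98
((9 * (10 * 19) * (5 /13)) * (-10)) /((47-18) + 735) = -21375 /2483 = -8.61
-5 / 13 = -0.38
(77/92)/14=11/184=0.06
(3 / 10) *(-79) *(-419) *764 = 37933746 / 5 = 7586749.20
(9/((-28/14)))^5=-59049/32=-1845.28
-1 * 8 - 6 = -14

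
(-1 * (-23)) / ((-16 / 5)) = -7.19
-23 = -23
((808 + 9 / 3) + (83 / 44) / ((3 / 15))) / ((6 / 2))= 273.48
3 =3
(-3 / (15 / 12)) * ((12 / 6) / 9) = -8 / 15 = -0.53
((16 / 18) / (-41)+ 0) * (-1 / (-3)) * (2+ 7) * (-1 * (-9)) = -24 / 41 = -0.59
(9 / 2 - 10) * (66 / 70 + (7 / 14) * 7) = -3421 / 140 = -24.44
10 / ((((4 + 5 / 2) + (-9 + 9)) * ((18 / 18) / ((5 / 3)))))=100 / 39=2.56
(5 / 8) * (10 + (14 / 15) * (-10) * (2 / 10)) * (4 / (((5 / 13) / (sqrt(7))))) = 793 * sqrt(7) / 15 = 139.87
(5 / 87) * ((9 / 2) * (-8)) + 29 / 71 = -3419 / 2059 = -1.66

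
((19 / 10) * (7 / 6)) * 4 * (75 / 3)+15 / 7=4700 / 21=223.81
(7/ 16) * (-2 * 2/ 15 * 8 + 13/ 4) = 469/ 960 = 0.49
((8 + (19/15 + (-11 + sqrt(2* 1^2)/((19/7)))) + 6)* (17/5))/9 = 119* sqrt(2)/855 + 1088/675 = 1.81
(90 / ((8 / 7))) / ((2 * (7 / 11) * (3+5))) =495 / 64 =7.73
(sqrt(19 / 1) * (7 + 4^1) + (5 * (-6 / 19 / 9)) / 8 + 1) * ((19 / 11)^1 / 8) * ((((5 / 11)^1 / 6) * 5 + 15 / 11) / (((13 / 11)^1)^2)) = 25645 / 97344 + 24035 * sqrt(19) / 8112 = 13.18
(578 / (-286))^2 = 83521 / 20449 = 4.08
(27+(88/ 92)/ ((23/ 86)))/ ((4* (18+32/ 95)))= 1536625/ 3686072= 0.42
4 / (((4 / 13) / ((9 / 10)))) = 117 / 10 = 11.70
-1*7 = -7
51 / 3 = 17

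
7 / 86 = 0.08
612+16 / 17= 10420 / 17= 612.94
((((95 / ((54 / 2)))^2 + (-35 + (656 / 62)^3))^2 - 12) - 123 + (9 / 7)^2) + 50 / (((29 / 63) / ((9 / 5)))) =1350036.02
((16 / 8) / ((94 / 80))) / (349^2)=80 / 5724647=0.00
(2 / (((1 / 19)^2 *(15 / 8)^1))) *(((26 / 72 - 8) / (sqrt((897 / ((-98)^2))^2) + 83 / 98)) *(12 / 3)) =-277363520 / 22167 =-12512.45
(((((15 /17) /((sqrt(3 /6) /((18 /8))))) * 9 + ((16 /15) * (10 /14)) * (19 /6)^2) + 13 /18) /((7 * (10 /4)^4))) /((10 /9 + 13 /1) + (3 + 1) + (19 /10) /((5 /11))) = 50576 /36863925 + 17496 * sqrt(2) /5968445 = 0.01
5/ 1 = 5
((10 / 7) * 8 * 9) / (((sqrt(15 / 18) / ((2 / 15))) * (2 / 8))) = 384 * sqrt(30) / 35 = 60.09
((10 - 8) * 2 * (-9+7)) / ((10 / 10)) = -8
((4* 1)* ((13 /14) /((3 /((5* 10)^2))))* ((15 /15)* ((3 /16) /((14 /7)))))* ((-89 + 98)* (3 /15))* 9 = 131625 /28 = 4700.89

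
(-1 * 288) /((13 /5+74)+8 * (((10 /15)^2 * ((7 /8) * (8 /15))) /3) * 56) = -116640 /43567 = -2.68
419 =419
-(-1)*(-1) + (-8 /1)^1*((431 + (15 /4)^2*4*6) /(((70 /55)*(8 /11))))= -186005 /28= -6643.04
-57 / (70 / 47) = -2679 / 70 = -38.27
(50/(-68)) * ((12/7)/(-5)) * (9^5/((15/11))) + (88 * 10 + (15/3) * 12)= 1410938/119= 11856.62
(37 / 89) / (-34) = -37 / 3026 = -0.01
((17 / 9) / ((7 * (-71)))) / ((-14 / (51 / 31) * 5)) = 289 / 3235470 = 0.00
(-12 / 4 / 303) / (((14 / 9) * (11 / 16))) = -72 / 7777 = -0.01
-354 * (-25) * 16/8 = 17700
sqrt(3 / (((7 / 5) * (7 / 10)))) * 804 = 4020 * sqrt(6) / 7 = 1406.71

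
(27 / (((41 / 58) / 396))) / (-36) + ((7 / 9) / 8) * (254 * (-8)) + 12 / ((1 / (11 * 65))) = 2938088 / 369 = 7962.30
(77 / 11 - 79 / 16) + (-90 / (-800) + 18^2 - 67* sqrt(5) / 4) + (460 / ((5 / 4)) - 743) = -86.28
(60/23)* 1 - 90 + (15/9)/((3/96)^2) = 111730/69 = 1619.28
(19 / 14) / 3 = 19 / 42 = 0.45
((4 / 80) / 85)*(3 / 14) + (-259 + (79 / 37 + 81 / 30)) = -223817469 / 880600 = -254.16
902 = 902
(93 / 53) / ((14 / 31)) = 2883 / 742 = 3.89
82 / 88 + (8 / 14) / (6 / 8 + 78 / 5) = 0.97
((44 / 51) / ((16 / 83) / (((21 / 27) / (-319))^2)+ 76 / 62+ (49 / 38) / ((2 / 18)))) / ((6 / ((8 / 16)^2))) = 0.00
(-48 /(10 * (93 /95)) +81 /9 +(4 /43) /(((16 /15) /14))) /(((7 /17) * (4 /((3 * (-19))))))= -13737513 /74648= -184.03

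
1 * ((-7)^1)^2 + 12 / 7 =355 / 7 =50.71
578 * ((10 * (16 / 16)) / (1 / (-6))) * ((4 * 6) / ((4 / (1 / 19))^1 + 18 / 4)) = -1664640 / 161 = -10339.38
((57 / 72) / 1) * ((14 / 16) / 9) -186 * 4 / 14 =-641885 / 12096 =-53.07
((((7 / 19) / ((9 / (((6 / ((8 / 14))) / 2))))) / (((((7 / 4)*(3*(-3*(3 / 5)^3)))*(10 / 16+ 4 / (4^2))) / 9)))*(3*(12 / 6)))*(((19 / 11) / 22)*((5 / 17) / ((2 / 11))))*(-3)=2500 / 1683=1.49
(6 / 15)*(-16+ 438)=844 / 5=168.80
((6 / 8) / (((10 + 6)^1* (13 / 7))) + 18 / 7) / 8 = 0.32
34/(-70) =-17/35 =-0.49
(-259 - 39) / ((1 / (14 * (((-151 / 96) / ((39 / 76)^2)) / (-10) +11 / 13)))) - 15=-137737658 / 22815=-6037.15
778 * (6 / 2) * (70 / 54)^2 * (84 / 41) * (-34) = -907303600 / 3321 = -273201.93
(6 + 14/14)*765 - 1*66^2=999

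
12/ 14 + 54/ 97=960/ 679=1.41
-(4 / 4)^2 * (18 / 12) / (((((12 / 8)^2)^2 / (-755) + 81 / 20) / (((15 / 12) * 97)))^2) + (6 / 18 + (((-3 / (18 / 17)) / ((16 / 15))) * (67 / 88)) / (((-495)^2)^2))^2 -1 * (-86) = -6481144932299446479760438555654031 / 5132352644379841871840256000000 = -1262.80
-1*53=-53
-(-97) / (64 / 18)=873 / 32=27.28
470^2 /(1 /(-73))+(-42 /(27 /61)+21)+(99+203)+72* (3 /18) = -16125459.89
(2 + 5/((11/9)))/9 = 67/99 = 0.68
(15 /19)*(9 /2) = 135 /38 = 3.55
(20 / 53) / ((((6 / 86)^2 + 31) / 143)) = 1322035 / 759596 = 1.74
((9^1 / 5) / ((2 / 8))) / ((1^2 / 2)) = 72 / 5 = 14.40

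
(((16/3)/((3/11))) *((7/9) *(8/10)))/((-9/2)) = -9856/3645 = -2.70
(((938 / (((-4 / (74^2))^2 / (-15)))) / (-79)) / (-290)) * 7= -18458611689 / 2291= -8057010.78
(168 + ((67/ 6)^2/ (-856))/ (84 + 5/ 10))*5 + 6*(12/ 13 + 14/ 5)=11227327583/ 13019760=862.33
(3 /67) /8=3 /536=0.01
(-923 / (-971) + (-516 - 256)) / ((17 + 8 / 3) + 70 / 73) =-163962891 / 4386007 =-37.38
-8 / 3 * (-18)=48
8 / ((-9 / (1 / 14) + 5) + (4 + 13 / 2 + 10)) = -16 / 201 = -0.08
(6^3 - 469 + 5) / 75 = -248 / 75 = -3.31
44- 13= 31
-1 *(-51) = 51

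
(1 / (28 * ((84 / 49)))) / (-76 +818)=1 / 35616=0.00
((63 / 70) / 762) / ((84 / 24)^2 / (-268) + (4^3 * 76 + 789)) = 0.00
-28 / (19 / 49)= -1372 / 19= -72.21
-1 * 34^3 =-39304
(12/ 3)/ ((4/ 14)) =14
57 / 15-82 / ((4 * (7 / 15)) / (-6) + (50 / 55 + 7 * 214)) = 6945682 / 1854515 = 3.75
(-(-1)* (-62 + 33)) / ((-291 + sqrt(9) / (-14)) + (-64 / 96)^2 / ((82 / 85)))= 0.10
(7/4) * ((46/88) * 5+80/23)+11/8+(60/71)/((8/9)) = 3732431/287408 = 12.99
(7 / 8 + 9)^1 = 79 / 8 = 9.88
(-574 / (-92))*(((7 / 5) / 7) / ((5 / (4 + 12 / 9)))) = 2296 / 1725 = 1.33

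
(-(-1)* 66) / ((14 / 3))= 99 / 7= 14.14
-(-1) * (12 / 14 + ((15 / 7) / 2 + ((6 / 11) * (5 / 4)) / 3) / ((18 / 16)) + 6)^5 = 5275301515369644032 / 159832897686693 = 33005.10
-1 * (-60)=60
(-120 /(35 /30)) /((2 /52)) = -2674.29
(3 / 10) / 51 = 0.01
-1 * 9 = -9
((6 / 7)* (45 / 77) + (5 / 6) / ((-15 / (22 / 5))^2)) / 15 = 1041688 / 27286875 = 0.04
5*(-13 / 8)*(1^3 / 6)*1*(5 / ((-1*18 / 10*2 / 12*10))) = 325 / 144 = 2.26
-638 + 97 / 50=-31803 / 50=-636.06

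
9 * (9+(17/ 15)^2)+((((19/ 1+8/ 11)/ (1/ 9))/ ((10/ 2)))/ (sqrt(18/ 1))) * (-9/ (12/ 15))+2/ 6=6967/ 75 - 5859 * sqrt(2)/ 88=-1.26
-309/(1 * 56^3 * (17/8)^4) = -2472/28647703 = -0.00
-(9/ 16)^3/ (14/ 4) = -729/ 14336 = -0.05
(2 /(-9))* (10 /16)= -5 /36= -0.14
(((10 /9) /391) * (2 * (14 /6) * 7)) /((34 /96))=15680 /59823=0.26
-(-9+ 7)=2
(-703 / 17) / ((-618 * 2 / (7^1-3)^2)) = 2812 / 5253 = 0.54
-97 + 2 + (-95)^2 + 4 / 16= 35721 / 4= 8930.25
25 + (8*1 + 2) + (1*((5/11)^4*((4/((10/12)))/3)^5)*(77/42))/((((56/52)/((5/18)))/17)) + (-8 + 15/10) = 16149295/503118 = 32.10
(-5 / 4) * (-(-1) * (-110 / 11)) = 25 / 2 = 12.50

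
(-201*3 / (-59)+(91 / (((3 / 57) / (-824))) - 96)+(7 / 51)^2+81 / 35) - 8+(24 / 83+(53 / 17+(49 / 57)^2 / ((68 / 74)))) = -458589909487379221 / 321866441190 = -1424783.24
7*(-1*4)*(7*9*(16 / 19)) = -28224 / 19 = -1485.47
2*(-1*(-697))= 1394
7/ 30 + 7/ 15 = 7/ 10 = 0.70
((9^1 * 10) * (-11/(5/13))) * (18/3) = -15444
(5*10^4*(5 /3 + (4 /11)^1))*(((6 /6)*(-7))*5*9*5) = -1758750000 /11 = -159886363.64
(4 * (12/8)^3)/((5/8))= 108/5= 21.60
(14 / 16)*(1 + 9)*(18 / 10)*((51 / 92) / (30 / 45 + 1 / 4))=9639 / 1012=9.52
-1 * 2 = -2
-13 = -13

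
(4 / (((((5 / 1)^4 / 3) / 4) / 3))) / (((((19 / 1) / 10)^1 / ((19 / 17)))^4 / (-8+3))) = -11520 / 83521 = -0.14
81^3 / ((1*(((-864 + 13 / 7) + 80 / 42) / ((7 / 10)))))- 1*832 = -228422627 / 180650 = -1264.45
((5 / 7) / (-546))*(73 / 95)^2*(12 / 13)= -10658 / 14947205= -0.00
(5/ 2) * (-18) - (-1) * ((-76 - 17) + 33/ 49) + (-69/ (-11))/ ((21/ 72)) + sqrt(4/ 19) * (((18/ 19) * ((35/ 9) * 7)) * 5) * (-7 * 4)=-137200 * sqrt(19)/ 361 - 62427/ 539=-1772.44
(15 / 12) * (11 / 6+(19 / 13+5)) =3235 / 312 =10.37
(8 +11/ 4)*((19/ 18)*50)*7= 142975/ 36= 3971.53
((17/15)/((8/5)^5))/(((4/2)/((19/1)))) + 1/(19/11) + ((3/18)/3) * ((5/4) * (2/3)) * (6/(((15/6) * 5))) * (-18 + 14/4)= 71919527/56033280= 1.28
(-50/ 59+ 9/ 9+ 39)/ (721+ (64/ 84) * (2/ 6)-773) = -14553/ 19234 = -0.76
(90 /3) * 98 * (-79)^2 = 18348540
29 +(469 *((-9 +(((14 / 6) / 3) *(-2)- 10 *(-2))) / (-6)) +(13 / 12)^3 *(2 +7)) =-1205795 / 1728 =-697.80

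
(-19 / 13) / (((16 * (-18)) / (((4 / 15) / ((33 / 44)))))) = 19 / 10530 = 0.00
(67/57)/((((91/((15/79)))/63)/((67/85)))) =0.12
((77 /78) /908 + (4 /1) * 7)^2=3932879956201 /5016038976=784.06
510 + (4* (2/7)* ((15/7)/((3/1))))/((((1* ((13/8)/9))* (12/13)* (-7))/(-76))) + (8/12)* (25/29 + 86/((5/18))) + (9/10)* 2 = 771.95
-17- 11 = -28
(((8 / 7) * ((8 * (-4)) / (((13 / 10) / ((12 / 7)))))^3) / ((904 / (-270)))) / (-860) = -764411904000 / 25631210423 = -29.82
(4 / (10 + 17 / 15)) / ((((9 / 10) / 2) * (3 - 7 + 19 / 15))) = -2000 / 6847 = -0.29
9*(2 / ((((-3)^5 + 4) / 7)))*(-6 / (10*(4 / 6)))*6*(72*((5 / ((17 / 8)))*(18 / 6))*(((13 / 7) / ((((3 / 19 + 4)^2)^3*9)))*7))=399485017556352 / 987664331781823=0.40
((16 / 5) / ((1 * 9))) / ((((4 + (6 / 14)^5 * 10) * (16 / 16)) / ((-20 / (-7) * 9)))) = 76832 / 34829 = 2.21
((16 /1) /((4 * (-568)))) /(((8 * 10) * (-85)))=1 /965600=0.00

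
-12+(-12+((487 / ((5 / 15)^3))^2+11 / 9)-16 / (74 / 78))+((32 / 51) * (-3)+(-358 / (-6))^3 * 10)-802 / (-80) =175020369.13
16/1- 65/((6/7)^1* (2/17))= -628.58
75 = 75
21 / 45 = 7 / 15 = 0.47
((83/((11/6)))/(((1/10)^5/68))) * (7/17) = 126763636.36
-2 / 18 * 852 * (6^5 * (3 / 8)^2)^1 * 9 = -931662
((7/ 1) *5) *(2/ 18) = 35/ 9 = 3.89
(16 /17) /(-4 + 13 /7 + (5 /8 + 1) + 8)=896 /7123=0.13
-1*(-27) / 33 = 9 / 11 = 0.82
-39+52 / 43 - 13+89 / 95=-49.85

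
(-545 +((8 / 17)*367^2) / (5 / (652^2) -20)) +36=-531623116223 / 144535275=-3678.15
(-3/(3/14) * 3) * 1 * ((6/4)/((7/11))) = -99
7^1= 7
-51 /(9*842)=-17 /2526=-0.01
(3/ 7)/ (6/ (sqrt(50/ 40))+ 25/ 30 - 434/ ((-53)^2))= -2892399210/ 281748397693+ 10226063376 * sqrt(5)/ 281748397693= 0.07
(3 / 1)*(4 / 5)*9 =108 / 5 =21.60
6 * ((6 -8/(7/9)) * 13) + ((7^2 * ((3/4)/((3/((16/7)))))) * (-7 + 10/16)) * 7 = -22173/14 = -1583.79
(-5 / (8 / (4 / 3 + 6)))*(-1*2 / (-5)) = -11 / 6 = -1.83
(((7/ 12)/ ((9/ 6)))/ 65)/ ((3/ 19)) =133/ 3510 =0.04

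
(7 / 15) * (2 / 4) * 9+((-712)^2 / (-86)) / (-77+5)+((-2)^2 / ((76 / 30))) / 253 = 1562232469 / 18603090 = 83.98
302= 302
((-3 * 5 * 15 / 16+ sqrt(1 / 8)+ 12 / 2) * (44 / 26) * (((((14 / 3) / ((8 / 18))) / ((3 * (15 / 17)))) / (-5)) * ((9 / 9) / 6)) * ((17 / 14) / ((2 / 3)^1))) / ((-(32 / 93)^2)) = -1182292353 / 42598400+ 9165057 * sqrt(2) / 10649600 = -26.54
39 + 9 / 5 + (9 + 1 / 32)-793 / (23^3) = 96880611 / 1946720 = 49.77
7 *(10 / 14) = 5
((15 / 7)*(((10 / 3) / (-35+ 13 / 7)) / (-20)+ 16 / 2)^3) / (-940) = -1383586741207 / 1183184142336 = -1.17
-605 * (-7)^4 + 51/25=-36315074/25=-1452602.96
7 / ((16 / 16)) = 7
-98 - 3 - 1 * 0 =-101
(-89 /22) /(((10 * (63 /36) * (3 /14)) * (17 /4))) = -712 /2805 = -0.25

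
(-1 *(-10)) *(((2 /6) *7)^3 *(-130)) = -445900 /27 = -16514.81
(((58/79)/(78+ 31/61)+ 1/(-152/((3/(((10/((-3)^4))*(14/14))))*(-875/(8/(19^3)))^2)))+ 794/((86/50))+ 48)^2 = 2246578110607648418040969039998096857034649/277511305892765630464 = 8095447150811789229842.33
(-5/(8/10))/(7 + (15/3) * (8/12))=-75/124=-0.60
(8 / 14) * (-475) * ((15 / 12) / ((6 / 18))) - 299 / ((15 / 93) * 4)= -207383 / 140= -1481.31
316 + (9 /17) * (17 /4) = 1273 /4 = 318.25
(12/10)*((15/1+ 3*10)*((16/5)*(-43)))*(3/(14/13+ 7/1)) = -482976/175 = -2759.86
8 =8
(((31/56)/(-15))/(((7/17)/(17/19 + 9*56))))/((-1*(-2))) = -5055511/223440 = -22.63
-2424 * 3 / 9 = -808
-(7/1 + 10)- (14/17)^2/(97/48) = -485969/28033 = -17.34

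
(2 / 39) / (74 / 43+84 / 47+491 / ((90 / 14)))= 60630 / 94447951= 0.00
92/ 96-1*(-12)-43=-721/ 24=-30.04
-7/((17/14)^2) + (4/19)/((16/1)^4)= -4.75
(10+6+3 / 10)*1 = 163 / 10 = 16.30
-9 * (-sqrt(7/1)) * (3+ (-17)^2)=2628 * sqrt(7)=6953.03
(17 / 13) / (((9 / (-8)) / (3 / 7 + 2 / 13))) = -0.68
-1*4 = -4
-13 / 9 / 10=-0.14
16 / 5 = 3.20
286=286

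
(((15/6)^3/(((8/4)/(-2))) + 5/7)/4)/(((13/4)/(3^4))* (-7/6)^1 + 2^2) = -40581/43036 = -0.94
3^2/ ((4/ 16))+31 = 67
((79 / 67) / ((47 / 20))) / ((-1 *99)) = -1580 / 311751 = -0.01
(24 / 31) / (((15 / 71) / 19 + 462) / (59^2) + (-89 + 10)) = -56350428 / 5740431169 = -0.01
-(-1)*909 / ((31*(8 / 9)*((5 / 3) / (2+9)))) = 269973 / 1240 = 217.72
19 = 19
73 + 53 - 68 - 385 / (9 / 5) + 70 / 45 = -154.33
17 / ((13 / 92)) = 1564 / 13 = 120.31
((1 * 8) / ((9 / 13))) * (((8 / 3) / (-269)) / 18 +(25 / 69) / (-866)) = -7290244 / 650989953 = -0.01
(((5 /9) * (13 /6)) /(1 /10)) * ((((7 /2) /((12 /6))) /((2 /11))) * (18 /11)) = 2275 /12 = 189.58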